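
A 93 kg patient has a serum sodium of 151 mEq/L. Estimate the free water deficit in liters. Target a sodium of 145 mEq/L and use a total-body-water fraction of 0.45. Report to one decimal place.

1.7 L

TBW = 0.45 · 93 = 41.85 L
Free water deficit = TBW · (Na/145 − 1)
= 41.85 · (151/145 − 1)
= 41.85 · 0.0414
= 1.73 L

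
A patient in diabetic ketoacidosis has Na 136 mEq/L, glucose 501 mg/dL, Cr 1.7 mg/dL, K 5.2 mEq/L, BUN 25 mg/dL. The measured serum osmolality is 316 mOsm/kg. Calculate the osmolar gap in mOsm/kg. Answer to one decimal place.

7.2 mOsm/kg

Calculated osmolality = 2·Na + glucose/18 + BUN/2.8
= 2·136 + 501/18 + 25/2.8
= 272 + 27.83 + 8.93
= 308.76 mOsm/kg ≈ 308.8 mOsm/kg
Osmolar gap = measured − calculated = 316 − 308.8 = 7.2 mOsm/kg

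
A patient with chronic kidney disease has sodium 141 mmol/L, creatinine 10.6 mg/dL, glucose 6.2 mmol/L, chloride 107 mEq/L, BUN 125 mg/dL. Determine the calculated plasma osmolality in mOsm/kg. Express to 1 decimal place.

Calculated osmolality = 2·Na + glucose + BUN/2.8
= 2·141 + 6.2 + 125/2.8
= 282 + 6.20 + 44.64
= 332.84 mOsm/kg

332.8 mOsm/kg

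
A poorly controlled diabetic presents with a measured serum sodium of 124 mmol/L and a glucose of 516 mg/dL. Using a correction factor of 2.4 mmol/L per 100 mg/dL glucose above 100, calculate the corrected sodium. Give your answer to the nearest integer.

134 mmol/L

Corrected Na = measured Na + 2.4 · (glucose − 100)/100
= 124 + 2.4 · (516 − 100)/100
= 124 + 10
= 134 mmol/L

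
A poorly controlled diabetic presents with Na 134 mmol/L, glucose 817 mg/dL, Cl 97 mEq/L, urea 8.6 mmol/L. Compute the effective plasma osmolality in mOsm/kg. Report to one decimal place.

313.4 mOsm/kg

Effective osmolality excludes urea (freely permeant across cell membranes):
2·Na + glucose/18
= 2·134 + 817/18
= 268 + 45.39
= 313.39 mOsm/kg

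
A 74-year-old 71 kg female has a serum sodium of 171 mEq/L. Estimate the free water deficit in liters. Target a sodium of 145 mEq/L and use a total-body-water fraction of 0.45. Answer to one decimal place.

5.7 L

TBW = 0.45 · 71 = 31.95 L
Free water deficit = TBW · (Na/145 − 1)
= 31.95 · (171/145 − 1)
= 31.95 · 0.1793
= 5.73 L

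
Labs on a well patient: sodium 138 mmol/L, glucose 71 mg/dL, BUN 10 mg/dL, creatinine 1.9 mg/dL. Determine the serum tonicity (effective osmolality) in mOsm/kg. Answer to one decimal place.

279.9 mOsm/kg

Effective osmolality excludes urea (freely permeant across cell membranes):
2·Na + glucose/18
= 2·138 + 71/18
= 276 + 3.94
= 279.94 mOsm/kg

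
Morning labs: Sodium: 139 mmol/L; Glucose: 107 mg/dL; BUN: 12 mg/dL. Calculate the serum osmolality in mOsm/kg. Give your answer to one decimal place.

Calculated osmolality = 2·Na + glucose/18 + BUN/2.8
= 2·139 + 107/18 + 12/2.8
= 278 + 5.94 + 4.29
= 288.23 mOsm/kg

288.2 mOsm/kg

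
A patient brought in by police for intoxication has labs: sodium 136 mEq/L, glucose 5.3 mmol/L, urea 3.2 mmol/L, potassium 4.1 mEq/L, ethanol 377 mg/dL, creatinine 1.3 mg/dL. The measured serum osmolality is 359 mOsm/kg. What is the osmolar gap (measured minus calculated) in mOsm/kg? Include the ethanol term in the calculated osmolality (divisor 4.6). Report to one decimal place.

Calculated osmolality = 2·Na + glucose + urea + ethanol/4.6
= 2·136 + 5.3 + 3.2 + 377/4.6
= 272 + 5.30 + 3.20 + 81.96
= 362.46 mOsm/kg ≈ 362.5 mOsm/kg
Osmolar gap = measured − calculated = 359 − 362.5 = -3.5 mOsm/kg

-3.5 mOsm/kg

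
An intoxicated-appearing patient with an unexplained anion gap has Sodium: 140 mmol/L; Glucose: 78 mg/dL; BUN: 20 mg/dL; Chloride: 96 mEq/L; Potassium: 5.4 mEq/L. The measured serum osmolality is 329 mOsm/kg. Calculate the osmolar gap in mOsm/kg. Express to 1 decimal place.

Calculated osmolality = 2·Na + glucose/18 + BUN/2.8
= 2·140 + 78/18 + 20/2.8
= 280 + 4.33 + 7.14
= 291.47 mOsm/kg ≈ 291.5 mOsm/kg
Osmolar gap = measured − calculated = 329 − 291.5 = 37.5 mOsm/kg

37.5 mOsm/kg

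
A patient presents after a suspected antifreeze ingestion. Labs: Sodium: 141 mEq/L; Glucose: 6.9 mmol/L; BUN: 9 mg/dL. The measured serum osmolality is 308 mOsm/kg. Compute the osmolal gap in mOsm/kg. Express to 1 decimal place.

15.9 mOsm/kg

Calculated osmolality = 2·Na + glucose + BUN/2.8
= 2·141 + 6.9 + 9/2.8
= 282 + 6.90 + 3.21
= 292.11 mOsm/kg ≈ 292.1 mOsm/kg
Osmolar gap = measured − calculated = 308 − 292.1 = 15.9 mOsm/kg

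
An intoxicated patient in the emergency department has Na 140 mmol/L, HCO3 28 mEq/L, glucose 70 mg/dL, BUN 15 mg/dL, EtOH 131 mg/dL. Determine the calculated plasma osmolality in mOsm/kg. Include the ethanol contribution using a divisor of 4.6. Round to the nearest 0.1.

317.7 mOsm/kg

Calculated osmolality = 2·Na + glucose/18 + BUN/2.8 + ethanol/4.6
= 2·140 + 70/18 + 15/2.8 + 131/4.6
= 280 + 3.89 + 5.36 + 28.48
= 317.73 mOsm/kg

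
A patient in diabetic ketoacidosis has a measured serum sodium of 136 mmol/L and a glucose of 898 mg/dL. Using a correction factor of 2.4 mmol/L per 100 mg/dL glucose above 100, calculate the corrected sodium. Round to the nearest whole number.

155 mmol/L

Corrected Na = measured Na + 2.4 · (glucose − 100)/100
= 136 + 2.4 · (898 − 100)/100
= 136 + 19.2
= 155.2 mmol/L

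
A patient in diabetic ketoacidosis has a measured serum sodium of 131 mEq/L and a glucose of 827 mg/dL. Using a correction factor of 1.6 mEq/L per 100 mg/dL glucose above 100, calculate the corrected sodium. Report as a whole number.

143 mEq/L

Corrected Na = measured Na + 1.6 · (glucose − 100)/100
= 131 + 1.6 · (827 − 100)/100
= 131 + 11.6
= 142.6 mEq/L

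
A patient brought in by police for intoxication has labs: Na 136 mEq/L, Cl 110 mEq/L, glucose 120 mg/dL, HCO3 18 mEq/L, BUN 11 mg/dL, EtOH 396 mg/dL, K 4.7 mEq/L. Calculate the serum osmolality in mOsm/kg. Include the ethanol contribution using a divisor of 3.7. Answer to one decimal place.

Calculated osmolality = 2·Na + glucose/18 + BUN/2.8 + ethanol/3.7
= 2·136 + 120/18 + 11/2.8 + 396/3.7
= 272 + 6.67 + 3.93 + 107.03
= 389.63 mOsm/kg

389.6 mOsm/kg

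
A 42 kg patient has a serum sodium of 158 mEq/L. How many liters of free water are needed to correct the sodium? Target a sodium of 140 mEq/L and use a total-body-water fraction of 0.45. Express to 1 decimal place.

TBW = 0.45 · 42 = 18.9 L
Free water deficit = TBW · (Na/140 − 1)
= 18.9 · (158/140 − 1)
= 18.9 · 0.1286
= 2.43 L

2.4 L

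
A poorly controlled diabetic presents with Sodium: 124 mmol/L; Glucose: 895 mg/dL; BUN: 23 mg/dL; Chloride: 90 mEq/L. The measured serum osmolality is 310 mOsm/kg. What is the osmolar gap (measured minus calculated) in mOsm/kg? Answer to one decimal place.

4.1 mOsm/kg

Calculated osmolality = 2·Na + glucose/18 + BUN/2.8
= 2·124 + 895/18 + 23/2.8
= 248 + 49.72 + 8.21
= 305.93 mOsm/kg ≈ 305.9 mOsm/kg
Osmolar gap = measured − calculated = 310 − 305.9 = 4.1 mOsm/kg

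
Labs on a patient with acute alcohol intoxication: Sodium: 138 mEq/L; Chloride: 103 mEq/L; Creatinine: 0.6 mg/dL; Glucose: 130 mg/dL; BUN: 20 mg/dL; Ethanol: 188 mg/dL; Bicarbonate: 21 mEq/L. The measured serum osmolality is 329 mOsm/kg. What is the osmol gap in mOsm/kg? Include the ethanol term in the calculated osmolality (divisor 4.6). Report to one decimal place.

Calculated osmolality = 2·Na + glucose/18 + BUN/2.8 + ethanol/4.6
= 2·138 + 130/18 + 20/2.8 + 188/4.6
= 276 + 7.22 + 7.14 + 40.87
= 331.23 mOsm/kg ≈ 331.2 mOsm/kg
Osmolar gap = measured − calculated = 329 − 331.2 = -2.2 mOsm/kg

-2.2 mOsm/kg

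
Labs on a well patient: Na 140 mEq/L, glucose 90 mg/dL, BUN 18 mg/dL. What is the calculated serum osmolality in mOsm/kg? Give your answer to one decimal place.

291.4 mOsm/kg

Calculated osmolality = 2·Na + glucose/18 + BUN/2.8
= 2·140 + 90/18 + 18/2.8
= 280 + 5 + 6.43
= 291.43 mOsm/kg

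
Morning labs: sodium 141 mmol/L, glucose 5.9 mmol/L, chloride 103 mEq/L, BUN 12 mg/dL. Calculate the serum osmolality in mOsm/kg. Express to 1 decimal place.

Calculated osmolality = 2·Na + glucose + BUN/2.8
= 2·141 + 5.9 + 12/2.8
= 282 + 5.90 + 4.29
= 292.19 mOsm/kg

292.2 mOsm/kg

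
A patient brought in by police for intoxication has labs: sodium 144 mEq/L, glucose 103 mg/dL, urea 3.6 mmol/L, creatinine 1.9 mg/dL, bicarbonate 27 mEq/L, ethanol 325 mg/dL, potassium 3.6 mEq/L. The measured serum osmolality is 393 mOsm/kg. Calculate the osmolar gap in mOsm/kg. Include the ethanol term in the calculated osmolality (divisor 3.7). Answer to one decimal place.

Calculated osmolality = 2·Na + glucose/18 + urea + ethanol/3.7
= 2·144 + 103/18 + 3.6 + 325/3.7
= 288 + 5.72 + 3.60 + 87.84
= 385.16 mOsm/kg ≈ 385.2 mOsm/kg
Osmolar gap = measured − calculated = 393 − 385.2 = 7.8 mOsm/kg

7.8 mOsm/kg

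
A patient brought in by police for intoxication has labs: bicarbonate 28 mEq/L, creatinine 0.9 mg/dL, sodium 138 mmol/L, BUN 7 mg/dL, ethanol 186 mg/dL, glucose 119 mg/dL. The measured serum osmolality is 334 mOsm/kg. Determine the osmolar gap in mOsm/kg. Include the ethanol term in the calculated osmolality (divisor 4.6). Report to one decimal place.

8.5 mOsm/kg

Calculated osmolality = 2·Na + glucose/18 + BUN/2.8 + ethanol/4.6
= 2·138 + 119/18 + 7/2.8 + 186/4.6
= 276 + 6.61 + 2.50 + 40.43
= 325.54 mOsm/kg ≈ 325.5 mOsm/kg
Osmolar gap = measured − calculated = 334 − 325.5 = 8.5 mOsm/kg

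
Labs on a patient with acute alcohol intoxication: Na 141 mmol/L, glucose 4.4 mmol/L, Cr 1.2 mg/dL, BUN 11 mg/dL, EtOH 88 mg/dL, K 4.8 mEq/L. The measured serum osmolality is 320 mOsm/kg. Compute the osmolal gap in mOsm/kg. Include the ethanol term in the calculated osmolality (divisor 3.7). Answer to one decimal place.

Calculated osmolality = 2·Na + glucose + BUN/2.8 + ethanol/3.7
= 2·141 + 4.4 + 11/2.8 + 88/3.7
= 282 + 4.40 + 3.93 + 23.78
= 314.11 mOsm/kg ≈ 314.1 mOsm/kg
Osmolar gap = measured − calculated = 320 − 314.1 = 5.9 mOsm/kg

5.9 mOsm/kg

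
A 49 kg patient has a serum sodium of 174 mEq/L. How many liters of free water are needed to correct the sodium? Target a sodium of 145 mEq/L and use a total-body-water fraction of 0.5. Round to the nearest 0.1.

TBW = 0.5 · 49 = 24.5 L
Free water deficit = TBW · (Na/145 − 1)
= 24.5 · (174/145 − 1)
= 24.5 · 0.2
= 4.9 L

4.9 L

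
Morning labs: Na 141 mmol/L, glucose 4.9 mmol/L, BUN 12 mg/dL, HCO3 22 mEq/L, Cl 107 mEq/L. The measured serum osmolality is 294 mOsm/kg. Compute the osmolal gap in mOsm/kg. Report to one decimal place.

Calculated osmolality = 2·Na + glucose + BUN/2.8
= 2·141 + 4.9 + 12/2.8
= 282 + 4.90 + 4.29
= 291.19 mOsm/kg ≈ 291.2 mOsm/kg
Osmolar gap = measured − calculated = 294 − 291.2 = 2.8 mOsm/kg

2.8 mOsm/kg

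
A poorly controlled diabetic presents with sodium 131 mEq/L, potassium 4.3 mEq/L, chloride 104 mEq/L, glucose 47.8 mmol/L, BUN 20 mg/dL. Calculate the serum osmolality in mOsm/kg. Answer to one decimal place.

Calculated osmolality = 2·Na + glucose + BUN/2.8
= 2·131 + 47.8 + 20/2.8
= 262 + 47.80 + 7.14
= 316.94 mOsm/kg

316.9 mOsm/kg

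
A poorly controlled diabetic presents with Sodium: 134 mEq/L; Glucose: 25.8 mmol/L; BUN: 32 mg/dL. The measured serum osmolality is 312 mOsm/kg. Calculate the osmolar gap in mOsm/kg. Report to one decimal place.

6.8 mOsm/kg

Calculated osmolality = 2·Na + glucose + BUN/2.8
= 2·134 + 25.8 + 32/2.8
= 268 + 25.80 + 11.43
= 305.23 mOsm/kg ≈ 305.2 mOsm/kg
Osmolar gap = measured − calculated = 312 − 305.2 = 6.8 mOsm/kg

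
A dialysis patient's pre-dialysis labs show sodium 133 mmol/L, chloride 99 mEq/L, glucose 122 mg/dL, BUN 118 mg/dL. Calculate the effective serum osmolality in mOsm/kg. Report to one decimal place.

Effective osmolality excludes urea (freely permeant across cell membranes):
2·Na + glucose/18
= 2·133 + 122/18
= 266 + 6.78
= 272.78 mOsm/kg

272.8 mOsm/kg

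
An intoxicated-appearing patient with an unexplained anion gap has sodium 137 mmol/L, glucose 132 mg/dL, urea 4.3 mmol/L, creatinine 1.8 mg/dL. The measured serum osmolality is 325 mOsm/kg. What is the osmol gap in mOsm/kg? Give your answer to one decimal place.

Calculated osmolality = 2·Na + glucose/18 + urea
= 2·137 + 132/18 + 4.3
= 274 + 7.33 + 4.30
= 285.63 mOsm/kg ≈ 285.6 mOsm/kg
Osmolar gap = measured − calculated = 325 − 285.6 = 39.4 mOsm/kg

39.4 mOsm/kg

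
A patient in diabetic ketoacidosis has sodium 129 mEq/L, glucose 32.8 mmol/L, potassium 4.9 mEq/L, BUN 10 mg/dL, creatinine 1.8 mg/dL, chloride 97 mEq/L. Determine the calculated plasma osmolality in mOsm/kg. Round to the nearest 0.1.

294.4 mOsm/kg

Calculated osmolality = 2·Na + glucose + BUN/2.8
= 2·129 + 32.8 + 10/2.8
= 258 + 32.80 + 3.57
= 294.37 mOsm/kg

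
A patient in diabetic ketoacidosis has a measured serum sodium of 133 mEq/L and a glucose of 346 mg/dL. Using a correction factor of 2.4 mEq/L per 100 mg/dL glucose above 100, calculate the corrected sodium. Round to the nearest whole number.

Corrected Na = measured Na + 2.4 · (glucose − 100)/100
= 133 + 2.4 · (346 − 100)/100
= 133 + 5.9
= 138.9 mEq/L

139 mEq/L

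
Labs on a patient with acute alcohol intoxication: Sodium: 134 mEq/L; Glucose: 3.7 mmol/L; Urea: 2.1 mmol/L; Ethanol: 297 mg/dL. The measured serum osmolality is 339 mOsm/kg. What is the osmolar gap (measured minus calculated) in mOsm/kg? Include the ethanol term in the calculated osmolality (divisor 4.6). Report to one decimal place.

0.6 mOsm/kg

Calculated osmolality = 2·Na + glucose + urea + ethanol/4.6
= 2·134 + 3.7 + 2.1 + 297/4.6
= 268 + 3.70 + 2.10 + 64.57
= 338.37 mOsm/kg ≈ 338.4 mOsm/kg
Osmolar gap = measured − calculated = 339 − 338.4 = 0.6 mOsm/kg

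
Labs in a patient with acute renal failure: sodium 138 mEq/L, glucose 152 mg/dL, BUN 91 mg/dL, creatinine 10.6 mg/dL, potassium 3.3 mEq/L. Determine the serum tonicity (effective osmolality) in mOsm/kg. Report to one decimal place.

Effective osmolality excludes urea (freely permeant across cell membranes):
2·Na + glucose/18
= 2·138 + 152/18
= 276 + 8.44
= 284.44 mOsm/kg

284.4 mOsm/kg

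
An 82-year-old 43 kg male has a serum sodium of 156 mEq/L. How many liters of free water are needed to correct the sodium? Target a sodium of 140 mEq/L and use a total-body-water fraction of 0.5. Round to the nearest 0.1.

TBW = 0.5 · 43 = 21.5 L
Free water deficit = TBW · (Na/140 − 1)
= 21.5 · (156/140 − 1)
= 21.5 · 0.1143
= 2.46 L

2.5 L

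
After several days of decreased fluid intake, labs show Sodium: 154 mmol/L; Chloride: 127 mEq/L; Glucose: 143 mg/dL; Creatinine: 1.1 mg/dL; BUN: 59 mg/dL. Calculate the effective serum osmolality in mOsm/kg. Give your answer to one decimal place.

315.9 mOsm/kg

Effective osmolality excludes urea (freely permeant across cell membranes):
2·Na + glucose/18
= 2·154 + 143/18
= 308 + 7.94
= 315.94 mOsm/kg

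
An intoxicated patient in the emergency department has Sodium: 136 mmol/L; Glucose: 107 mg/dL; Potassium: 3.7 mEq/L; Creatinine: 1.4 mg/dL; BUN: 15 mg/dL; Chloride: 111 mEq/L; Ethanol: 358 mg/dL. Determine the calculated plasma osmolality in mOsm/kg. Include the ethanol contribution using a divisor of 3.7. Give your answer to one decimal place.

Calculated osmolality = 2·Na + glucose/18 + BUN/2.8 + ethanol/3.7
= 2·136 + 107/18 + 15/2.8 + 358/3.7
= 272 + 5.94 + 5.36 + 96.76
= 380.06 mOsm/kg

380.1 mOsm/kg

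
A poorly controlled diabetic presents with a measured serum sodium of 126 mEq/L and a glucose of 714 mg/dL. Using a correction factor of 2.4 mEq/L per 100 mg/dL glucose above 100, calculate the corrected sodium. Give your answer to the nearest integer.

Corrected Na = measured Na + 2.4 · (glucose − 100)/100
= 126 + 2.4 · (714 − 100)/100
= 126 + 14.7
= 140.7 mEq/L

141 mEq/L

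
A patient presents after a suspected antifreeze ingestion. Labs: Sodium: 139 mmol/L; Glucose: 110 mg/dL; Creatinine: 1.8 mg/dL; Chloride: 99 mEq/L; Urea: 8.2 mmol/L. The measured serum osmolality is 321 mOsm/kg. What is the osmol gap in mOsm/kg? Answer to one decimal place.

Calculated osmolality = 2·Na + glucose/18 + urea
= 2·139 + 110/18 + 8.2
= 278 + 6.11 + 8.20
= 292.31 mOsm/kg ≈ 292.3 mOsm/kg
Osmolar gap = measured − calculated = 321 − 292.3 = 28.7 mOsm/kg

28.7 mOsm/kg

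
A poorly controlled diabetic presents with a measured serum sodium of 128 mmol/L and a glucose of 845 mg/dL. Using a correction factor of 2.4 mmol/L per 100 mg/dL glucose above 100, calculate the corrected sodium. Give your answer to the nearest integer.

146 mmol/L

Corrected Na = measured Na + 2.4 · (glucose − 100)/100
= 128 + 2.4 · (845 − 100)/100
= 128 + 17.9
= 145.9 mmol/L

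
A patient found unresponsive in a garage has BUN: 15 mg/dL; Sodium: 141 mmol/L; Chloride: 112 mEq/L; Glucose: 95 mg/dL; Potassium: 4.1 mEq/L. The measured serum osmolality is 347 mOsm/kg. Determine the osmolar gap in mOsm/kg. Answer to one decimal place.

54.4 mOsm/kg

Calculated osmolality = 2·Na + glucose/18 + BUN/2.8
= 2·141 + 95/18 + 15/2.8
= 282 + 5.28 + 5.36
= 292.64 mOsm/kg ≈ 292.6 mOsm/kg
Osmolar gap = measured − calculated = 347 − 292.6 = 54.4 mOsm/kg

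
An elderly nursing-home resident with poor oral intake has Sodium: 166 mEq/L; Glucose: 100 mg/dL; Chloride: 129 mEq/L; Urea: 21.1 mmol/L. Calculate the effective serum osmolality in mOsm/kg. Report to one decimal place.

Effective osmolality excludes urea (freely permeant across cell membranes):
2·Na + glucose/18
= 2·166 + 100/18
= 332 + 5.56
= 337.56 mOsm/kg

337.6 mOsm/kg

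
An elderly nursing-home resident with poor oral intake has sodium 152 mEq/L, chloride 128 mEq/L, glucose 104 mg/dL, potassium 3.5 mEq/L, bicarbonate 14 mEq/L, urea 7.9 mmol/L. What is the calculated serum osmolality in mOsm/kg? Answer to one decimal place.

Calculated osmolality = 2·Na + glucose/18 + urea
= 2·152 + 104/18 + 7.9
= 304 + 5.78 + 7.90
= 317.68 mOsm/kg

317.7 mOsm/kg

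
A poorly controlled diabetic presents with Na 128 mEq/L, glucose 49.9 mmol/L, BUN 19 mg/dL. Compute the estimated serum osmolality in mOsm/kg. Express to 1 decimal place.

312.7 mOsm/kg

Calculated osmolality = 2·Na + glucose + BUN/2.8
= 2·128 + 49.9 + 19/2.8
= 256 + 49.90 + 6.79
= 312.69 mOsm/kg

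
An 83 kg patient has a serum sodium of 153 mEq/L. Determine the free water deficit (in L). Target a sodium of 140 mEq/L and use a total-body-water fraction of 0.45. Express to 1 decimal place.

TBW = 0.45 · 83 = 37.35 L
Free water deficit = TBW · (Na/140 − 1)
= 37.35 · (153/140 − 1)
= 37.35 · 0.0929
= 3.47 L

3.5 L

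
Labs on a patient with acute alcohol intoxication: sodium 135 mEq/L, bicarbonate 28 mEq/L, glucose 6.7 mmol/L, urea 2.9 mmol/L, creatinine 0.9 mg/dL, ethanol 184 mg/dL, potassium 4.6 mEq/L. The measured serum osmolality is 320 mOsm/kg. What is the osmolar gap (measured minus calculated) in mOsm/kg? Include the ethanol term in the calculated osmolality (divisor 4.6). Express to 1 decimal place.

Calculated osmolality = 2·Na + glucose + urea + ethanol/4.6
= 2·135 + 6.7 + 2.9 + 184/4.6
= 270 + 6.70 + 2.90 + 40
= 319.6 mOsm/kg ≈ 319.6 mOsm/kg
Osmolar gap = measured − calculated = 320 − 319.6 = 0.4 mOsm/kg

0.4 mOsm/kg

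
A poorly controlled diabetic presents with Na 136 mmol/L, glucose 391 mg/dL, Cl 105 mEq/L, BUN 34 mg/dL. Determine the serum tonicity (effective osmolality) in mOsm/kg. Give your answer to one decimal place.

Effective osmolality excludes urea (freely permeant across cell membranes):
2·Na + glucose/18
= 2·136 + 391/18
= 272 + 21.72
= 293.72 mOsm/kg

293.7 mOsm/kg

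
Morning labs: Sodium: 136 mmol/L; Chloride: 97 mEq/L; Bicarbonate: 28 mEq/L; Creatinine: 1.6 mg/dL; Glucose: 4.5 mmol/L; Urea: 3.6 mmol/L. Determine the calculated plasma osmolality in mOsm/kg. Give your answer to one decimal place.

Calculated osmolality = 2·Na + glucose + urea
= 2·136 + 4.5 + 3.6
= 272 + 4.50 + 3.60
= 280.1 mOsm/kg

280.1 mOsm/kg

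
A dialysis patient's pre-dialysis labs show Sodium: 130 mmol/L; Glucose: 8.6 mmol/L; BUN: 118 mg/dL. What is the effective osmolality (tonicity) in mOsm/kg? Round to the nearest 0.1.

Effective osmolality excludes urea (freely permeant across cell membranes):
2·Na + glucose
= 2·130 + 8.6
= 260 + 8.6
= 268.6 mOsm/kg

268.6 mOsm/kg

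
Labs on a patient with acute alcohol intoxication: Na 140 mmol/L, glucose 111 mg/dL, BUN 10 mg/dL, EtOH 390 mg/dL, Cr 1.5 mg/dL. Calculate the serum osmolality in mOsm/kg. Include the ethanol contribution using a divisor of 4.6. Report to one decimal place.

374.5 mOsm/kg

Calculated osmolality = 2·Na + glucose/18 + BUN/2.8 + ethanol/4.6
= 2·140 + 111/18 + 10/2.8 + 390/4.6
= 280 + 6.17 + 3.57 + 84.78
= 374.52 mOsm/kg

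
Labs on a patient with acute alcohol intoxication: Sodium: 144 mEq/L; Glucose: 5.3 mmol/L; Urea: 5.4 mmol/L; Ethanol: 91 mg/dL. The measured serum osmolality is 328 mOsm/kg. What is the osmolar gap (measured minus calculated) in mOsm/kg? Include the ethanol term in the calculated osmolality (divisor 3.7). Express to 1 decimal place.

Calculated osmolality = 2·Na + glucose + urea + ethanol/3.7
= 2·144 + 5.3 + 5.4 + 91/3.7
= 288 + 5.30 + 5.40 + 24.59
= 323.29 mOsm/kg ≈ 323.3 mOsm/kg
Osmolar gap = measured − calculated = 328 − 323.3 = 4.7 mOsm/kg

4.7 mOsm/kg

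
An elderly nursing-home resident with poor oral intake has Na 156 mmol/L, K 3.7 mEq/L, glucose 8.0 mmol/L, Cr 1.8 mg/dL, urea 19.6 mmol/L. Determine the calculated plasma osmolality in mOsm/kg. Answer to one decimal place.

339.6 mOsm/kg

Calculated osmolality = 2·Na + glucose + urea
= 2·156 + 8 + 19.6
= 312 + 8 + 19.60
= 339.6 mOsm/kg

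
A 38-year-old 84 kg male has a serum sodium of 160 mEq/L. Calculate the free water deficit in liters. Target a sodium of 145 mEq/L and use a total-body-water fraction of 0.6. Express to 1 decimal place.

TBW = 0.6 · 84 = 50.4 L
Free water deficit = TBW · (Na/145 − 1)
= 50.4 · (160/145 − 1)
= 50.4 · 0.1034
= 5.21 L

5.2 L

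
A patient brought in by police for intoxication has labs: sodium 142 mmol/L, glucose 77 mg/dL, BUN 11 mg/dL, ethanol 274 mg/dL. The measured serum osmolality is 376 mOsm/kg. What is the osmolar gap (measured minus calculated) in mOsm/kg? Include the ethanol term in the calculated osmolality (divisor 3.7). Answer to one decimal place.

9.7 mOsm/kg

Calculated osmolality = 2·Na + glucose/18 + BUN/2.8 + ethanol/3.7
= 2·142 + 77/18 + 11/2.8 + 274/3.7
= 284 + 4.28 + 3.93 + 74.05
= 366.26 mOsm/kg ≈ 366.3 mOsm/kg
Osmolar gap = measured − calculated = 376 − 366.3 = 9.7 mOsm/kg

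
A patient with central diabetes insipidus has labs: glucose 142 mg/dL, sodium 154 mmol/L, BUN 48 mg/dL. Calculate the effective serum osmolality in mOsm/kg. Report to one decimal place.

315.9 mOsm/kg

Effective osmolality excludes urea (freely permeant across cell membranes):
2·Na + glucose/18
= 2·154 + 142/18
= 308 + 7.89
= 315.89 mOsm/kg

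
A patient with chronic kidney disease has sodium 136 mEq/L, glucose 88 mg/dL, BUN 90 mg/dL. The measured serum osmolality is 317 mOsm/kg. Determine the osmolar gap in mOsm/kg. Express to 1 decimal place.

8.0 mOsm/kg

Calculated osmolality = 2·Na + glucose/18 + BUN/2.8
= 2·136 + 88/18 + 90/2.8
= 272 + 4.89 + 32.14
= 309.03 mOsm/kg ≈ 309.0 mOsm/kg
Osmolar gap = measured − calculated = 317 − 309.0 = 8.0 mOsm/kg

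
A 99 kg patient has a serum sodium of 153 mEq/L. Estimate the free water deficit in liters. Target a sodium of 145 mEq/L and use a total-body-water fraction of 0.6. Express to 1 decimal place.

3.3 L

TBW = 0.6 · 99 = 59.4 L
Free water deficit = TBW · (Na/145 − 1)
= 59.4 · (153/145 − 1)
= 59.4 · 0.0552
= 3.28 L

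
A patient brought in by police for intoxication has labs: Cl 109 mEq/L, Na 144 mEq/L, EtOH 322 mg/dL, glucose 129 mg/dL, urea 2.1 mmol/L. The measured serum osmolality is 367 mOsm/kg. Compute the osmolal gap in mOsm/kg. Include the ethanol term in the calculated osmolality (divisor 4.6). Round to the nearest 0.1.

Calculated osmolality = 2·Na + glucose/18 + urea + ethanol/4.6
= 2·144 + 129/18 + 2.1 + 322/4.6
= 288 + 7.17 + 2.10 + 70
= 367.27 mOsm/kg ≈ 367.3 mOsm/kg
Osmolar gap = measured − calculated = 367 − 367.3 = -0.3 mOsm/kg

-0.3 mOsm/kg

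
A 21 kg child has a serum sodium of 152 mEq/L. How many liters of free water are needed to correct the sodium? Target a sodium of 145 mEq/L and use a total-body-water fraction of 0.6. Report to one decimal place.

TBW = 0.6 · 21 = 12.6 L
Free water deficit = TBW · (Na/145 − 1)
= 12.6 · (152/145 − 1)
= 12.6 · 0.0483
= 0.61 L

0.6 L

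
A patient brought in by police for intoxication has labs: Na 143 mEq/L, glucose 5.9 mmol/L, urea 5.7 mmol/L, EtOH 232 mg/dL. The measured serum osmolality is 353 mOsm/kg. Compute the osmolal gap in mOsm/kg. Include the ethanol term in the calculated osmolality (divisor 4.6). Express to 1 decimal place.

5.0 mOsm/kg

Calculated osmolality = 2·Na + glucose + urea + ethanol/4.6
= 2·143 + 5.9 + 5.7 + 232/4.6
= 286 + 5.90 + 5.70 + 50.43
= 348.03 mOsm/kg ≈ 348.0 mOsm/kg
Osmolar gap = measured − calculated = 353 − 348.0 = 5.0 mOsm/kg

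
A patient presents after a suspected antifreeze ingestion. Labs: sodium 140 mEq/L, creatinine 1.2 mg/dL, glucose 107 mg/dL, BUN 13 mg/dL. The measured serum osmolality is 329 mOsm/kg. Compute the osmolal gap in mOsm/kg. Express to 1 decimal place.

Calculated osmolality = 2·Na + glucose/18 + BUN/2.8
= 2·140 + 107/18 + 13/2.8
= 280 + 5.94 + 4.64
= 290.58 mOsm/kg ≈ 290.6 mOsm/kg
Osmolar gap = measured − calculated = 329 − 290.6 = 38.4 mOsm/kg

38.4 mOsm/kg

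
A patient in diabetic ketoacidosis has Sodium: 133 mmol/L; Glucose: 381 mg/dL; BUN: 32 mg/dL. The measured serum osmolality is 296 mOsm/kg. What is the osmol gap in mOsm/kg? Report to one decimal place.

Calculated osmolality = 2·Na + glucose/18 + BUN/2.8
= 2·133 + 381/18 + 32/2.8
= 266 + 21.17 + 11.43
= 298.6 mOsm/kg ≈ 298.6 mOsm/kg
Osmolar gap = measured − calculated = 296 − 298.6 = -2.6 mOsm/kg

-2.6 mOsm/kg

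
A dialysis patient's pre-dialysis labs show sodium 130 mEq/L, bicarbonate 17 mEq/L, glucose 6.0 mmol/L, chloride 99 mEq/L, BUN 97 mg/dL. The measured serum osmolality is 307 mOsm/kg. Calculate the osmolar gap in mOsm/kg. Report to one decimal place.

6.4 mOsm/kg

Calculated osmolality = 2·Na + glucose + BUN/2.8
= 2·130 + 6 + 97/2.8
= 260 + 6 + 34.64
= 300.64 mOsm/kg ≈ 300.6 mOsm/kg
Osmolar gap = measured − calculated = 307 − 300.6 = 6.4 mOsm/kg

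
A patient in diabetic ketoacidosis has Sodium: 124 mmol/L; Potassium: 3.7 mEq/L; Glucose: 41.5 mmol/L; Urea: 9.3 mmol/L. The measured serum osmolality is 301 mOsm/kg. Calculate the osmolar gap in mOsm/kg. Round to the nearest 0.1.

2.2 mOsm/kg

Calculated osmolality = 2·Na + glucose + urea
= 2·124 + 41.5 + 9.3
= 248 + 41.50 + 9.30
= 298.8 mOsm/kg ≈ 298.8 mOsm/kg
Osmolar gap = measured − calculated = 301 − 298.8 = 2.2 mOsm/kg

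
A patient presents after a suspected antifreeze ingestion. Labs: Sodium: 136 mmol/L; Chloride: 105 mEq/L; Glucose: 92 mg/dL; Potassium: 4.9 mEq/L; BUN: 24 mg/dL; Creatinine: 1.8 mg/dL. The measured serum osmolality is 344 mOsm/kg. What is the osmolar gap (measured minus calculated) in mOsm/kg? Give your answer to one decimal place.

Calculated osmolality = 2·Na + glucose/18 + BUN/2.8
= 2·136 + 92/18 + 24/2.8
= 272 + 5.11 + 8.57
= 285.68 mOsm/kg ≈ 285.7 mOsm/kg
Osmolar gap = measured − calculated = 344 − 285.7 = 58.3 mOsm/kg

58.3 mOsm/kg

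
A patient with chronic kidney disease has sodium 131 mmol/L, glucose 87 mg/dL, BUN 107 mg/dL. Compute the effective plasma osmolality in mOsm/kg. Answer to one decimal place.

Effective osmolality excludes urea (freely permeant across cell membranes):
2·Na + glucose/18
= 2·131 + 87/18
= 262 + 4.83
= 266.83 mOsm/kg

266.8 mOsm/kg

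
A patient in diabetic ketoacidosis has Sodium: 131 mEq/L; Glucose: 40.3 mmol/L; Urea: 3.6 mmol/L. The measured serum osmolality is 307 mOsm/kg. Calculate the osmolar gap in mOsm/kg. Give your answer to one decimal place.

1.1 mOsm/kg

Calculated osmolality = 2·Na + glucose + urea
= 2·131 + 40.3 + 3.6
= 262 + 40.30 + 3.60
= 305.9 mOsm/kg ≈ 305.9 mOsm/kg
Osmolar gap = measured − calculated = 307 − 305.9 = 1.1 mOsm/kg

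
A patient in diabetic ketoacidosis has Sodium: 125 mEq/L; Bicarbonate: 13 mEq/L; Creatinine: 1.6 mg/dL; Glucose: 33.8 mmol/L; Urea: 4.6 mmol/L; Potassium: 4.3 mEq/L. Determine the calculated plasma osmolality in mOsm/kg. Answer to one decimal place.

Calculated osmolality = 2·Na + glucose + urea
= 2·125 + 33.8 + 4.6
= 250 + 33.80 + 4.60
= 288.4 mOsm/kg

288.4 mOsm/kg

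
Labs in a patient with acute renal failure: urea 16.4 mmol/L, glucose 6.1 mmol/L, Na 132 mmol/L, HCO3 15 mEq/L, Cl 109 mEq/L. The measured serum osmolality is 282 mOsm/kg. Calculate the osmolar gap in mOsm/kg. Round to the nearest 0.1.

Calculated osmolality = 2·Na + glucose + urea
= 2·132 + 6.1 + 16.4
= 264 + 6.10 + 16.40
= 286.5 mOsm/kg ≈ 286.5 mOsm/kg
Osmolar gap = measured − calculated = 282 − 286.5 = -4.5 mOsm/kg

-4.5 mOsm/kg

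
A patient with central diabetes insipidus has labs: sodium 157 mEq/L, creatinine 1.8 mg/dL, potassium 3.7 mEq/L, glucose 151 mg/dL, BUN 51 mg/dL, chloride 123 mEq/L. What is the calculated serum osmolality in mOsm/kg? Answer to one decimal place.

340.6 mOsm/kg

Calculated osmolality = 2·Na + glucose/18 + BUN/2.8
= 2·157 + 151/18 + 51/2.8
= 314 + 8.39 + 18.21
= 340.6 mOsm/kg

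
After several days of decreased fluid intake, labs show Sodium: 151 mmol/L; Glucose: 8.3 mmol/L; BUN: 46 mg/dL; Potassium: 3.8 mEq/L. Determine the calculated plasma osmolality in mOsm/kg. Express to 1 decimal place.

326.7 mOsm/kg

Calculated osmolality = 2·Na + glucose + BUN/2.8
= 2·151 + 8.3 + 46/2.8
= 302 + 8.30 + 16.43
= 326.73 mOsm/kg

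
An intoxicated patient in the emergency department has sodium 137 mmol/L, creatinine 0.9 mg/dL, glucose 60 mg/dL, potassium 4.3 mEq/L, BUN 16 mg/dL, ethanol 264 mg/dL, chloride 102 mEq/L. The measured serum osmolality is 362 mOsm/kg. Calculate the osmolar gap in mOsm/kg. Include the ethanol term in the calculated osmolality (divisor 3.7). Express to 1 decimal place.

7.6 mOsm/kg

Calculated osmolality = 2·Na + glucose/18 + BUN/2.8 + ethanol/3.7
= 2·137 + 60/18 + 16/2.8 + 264/3.7
= 274 + 3.33 + 5.71 + 71.35
= 354.39 mOsm/kg ≈ 354.4 mOsm/kg
Osmolar gap = measured − calculated = 362 − 354.4 = 7.6 mOsm/kg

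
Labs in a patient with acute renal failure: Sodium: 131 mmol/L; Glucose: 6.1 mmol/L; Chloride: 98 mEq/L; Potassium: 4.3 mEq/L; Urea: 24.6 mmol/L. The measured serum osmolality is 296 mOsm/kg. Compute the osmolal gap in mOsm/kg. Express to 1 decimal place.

Calculated osmolality = 2·Na + glucose + urea
= 2·131 + 6.1 + 24.6
= 262 + 6.10 + 24.60
= 292.7 mOsm/kg ≈ 292.7 mOsm/kg
Osmolar gap = measured − calculated = 296 − 292.7 = 3.3 mOsm/kg

3.3 mOsm/kg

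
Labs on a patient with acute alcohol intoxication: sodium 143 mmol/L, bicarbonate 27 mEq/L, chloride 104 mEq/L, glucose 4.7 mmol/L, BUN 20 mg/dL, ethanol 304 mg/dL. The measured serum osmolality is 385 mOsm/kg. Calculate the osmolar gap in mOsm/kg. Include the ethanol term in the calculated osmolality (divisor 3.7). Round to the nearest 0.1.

5.0 mOsm/kg

Calculated osmolality = 2·Na + glucose + BUN/2.8 + ethanol/3.7
= 2·143 + 4.7 + 20/2.8 + 304/3.7
= 286 + 4.70 + 7.14 + 82.16
= 380 mOsm/kg ≈ 380.0 mOsm/kg
Osmolar gap = measured − calculated = 385 − 380.0 = 5.0 mOsm/kg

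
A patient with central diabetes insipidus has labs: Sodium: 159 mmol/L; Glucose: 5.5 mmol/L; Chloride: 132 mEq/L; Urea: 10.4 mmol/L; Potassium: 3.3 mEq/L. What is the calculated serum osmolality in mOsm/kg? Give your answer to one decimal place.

333.9 mOsm/kg

Calculated osmolality = 2·Na + glucose + urea
= 2·159 + 5.5 + 10.4
= 318 + 5.50 + 10.40
= 333.9 mOsm/kg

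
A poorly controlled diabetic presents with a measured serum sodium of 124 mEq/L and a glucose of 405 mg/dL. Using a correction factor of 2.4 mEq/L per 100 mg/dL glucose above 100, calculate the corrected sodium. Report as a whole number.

Corrected Na = measured Na + 2.4 · (glucose − 100)/100
= 124 + 2.4 · (405 − 100)/100
= 124 + 7.3
= 131.3 mEq/L

131 mEq/L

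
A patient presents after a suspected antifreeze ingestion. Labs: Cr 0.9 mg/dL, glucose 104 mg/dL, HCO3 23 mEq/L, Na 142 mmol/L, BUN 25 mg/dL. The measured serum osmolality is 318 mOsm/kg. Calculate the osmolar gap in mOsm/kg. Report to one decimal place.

19.3 mOsm/kg

Calculated osmolality = 2·Na + glucose/18 + BUN/2.8
= 2·142 + 104/18 + 25/2.8
= 284 + 5.78 + 8.93
= 298.71 mOsm/kg ≈ 298.7 mOsm/kg
Osmolar gap = measured − calculated = 318 − 298.7 = 19.3 mOsm/kg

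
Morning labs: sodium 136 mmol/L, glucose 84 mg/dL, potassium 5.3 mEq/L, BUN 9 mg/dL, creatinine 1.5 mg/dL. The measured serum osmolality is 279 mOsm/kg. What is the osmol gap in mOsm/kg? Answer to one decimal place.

Calculated osmolality = 2·Na + glucose/18 + BUN/2.8
= 2·136 + 84/18 + 9/2.8
= 272 + 4.67 + 3.21
= 279.88 mOsm/kg ≈ 279.9 mOsm/kg
Osmolar gap = measured − calculated = 279 − 279.9 = -0.9 mOsm/kg

-0.9 mOsm/kg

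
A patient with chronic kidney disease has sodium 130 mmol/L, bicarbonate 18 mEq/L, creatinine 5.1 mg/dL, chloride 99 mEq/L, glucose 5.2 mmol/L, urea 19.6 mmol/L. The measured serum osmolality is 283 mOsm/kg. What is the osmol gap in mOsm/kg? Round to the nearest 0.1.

-1.8 mOsm/kg

Calculated osmolality = 2·Na + glucose + urea
= 2·130 + 5.2 + 19.6
= 260 + 5.20 + 19.60
= 284.8 mOsm/kg ≈ 284.8 mOsm/kg
Osmolar gap = measured − calculated = 283 − 284.8 = -1.8 mOsm/kg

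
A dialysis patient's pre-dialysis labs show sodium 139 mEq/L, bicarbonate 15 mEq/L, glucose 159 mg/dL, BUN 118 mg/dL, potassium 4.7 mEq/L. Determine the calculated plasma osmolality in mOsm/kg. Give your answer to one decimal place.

329.0 mOsm/kg

Calculated osmolality = 2·Na + glucose/18 + BUN/2.8
= 2·139 + 159/18 + 118/2.8
= 278 + 8.83 + 42.14
= 328.97 mOsm/kg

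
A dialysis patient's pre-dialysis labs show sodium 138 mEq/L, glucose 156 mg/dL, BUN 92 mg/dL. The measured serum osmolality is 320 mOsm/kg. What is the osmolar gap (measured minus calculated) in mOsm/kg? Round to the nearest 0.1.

Calculated osmolality = 2·Na + glucose/18 + BUN/2.8
= 2·138 + 156/18 + 92/2.8
= 276 + 8.67 + 32.86
= 317.53 mOsm/kg ≈ 317.5 mOsm/kg
Osmolar gap = measured − calculated = 320 − 317.5 = 2.5 mOsm/kg

2.5 mOsm/kg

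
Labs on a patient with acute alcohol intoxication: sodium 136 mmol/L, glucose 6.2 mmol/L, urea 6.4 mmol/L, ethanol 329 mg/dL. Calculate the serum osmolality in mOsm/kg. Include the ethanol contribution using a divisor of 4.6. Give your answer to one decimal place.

356.1 mOsm/kg

Calculated osmolality = 2·Na + glucose + urea + ethanol/4.6
= 2·136 + 6.2 + 6.4 + 329/4.6
= 272 + 6.20 + 6.40 + 71.52
= 356.12 mOsm/kg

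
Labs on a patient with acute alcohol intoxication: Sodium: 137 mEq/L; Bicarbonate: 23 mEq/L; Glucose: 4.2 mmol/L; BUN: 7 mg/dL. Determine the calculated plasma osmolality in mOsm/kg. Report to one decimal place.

Calculated osmolality = 2·Na + glucose + BUN/2.8
= 2·137 + 4.2 + 7/2.8
= 274 + 4.20 + 2.50
= 280.7 mOsm/kg

280.7 mOsm/kg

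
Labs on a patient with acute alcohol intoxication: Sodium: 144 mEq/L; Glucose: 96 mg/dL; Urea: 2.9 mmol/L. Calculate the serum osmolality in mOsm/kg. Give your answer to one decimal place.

296.2 mOsm/kg

Calculated osmolality = 2·Na + glucose/18 + urea
= 2·144 + 96/18 + 2.9
= 288 + 5.33 + 2.90
= 296.23 mOsm/kg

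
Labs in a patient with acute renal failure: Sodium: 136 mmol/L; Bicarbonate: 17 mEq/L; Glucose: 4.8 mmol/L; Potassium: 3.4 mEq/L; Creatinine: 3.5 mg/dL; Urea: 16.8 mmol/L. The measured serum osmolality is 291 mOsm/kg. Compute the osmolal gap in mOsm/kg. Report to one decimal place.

Calculated osmolality = 2·Na + glucose + urea
= 2·136 + 4.8 + 16.8
= 272 + 4.80 + 16.80
= 293.6 mOsm/kg ≈ 293.6 mOsm/kg
Osmolar gap = measured − calculated = 291 − 293.6 = -2.6 mOsm/kg

-2.6 mOsm/kg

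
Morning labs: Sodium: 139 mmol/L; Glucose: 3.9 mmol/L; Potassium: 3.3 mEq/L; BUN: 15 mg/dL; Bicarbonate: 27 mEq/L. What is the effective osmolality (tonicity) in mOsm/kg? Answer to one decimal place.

Effective osmolality excludes urea (freely permeant across cell membranes):
2·Na + glucose
= 2·139 + 3.9
= 278 + 3.9
= 281.9 mOsm/kg

281.9 mOsm/kg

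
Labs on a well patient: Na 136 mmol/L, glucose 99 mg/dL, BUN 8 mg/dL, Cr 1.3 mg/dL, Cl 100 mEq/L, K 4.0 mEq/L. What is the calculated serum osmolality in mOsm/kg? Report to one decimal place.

Calculated osmolality = 2·Na + glucose/18 + BUN/2.8
= 2·136 + 99/18 + 8/2.8
= 272 + 5.50 + 2.86
= 280.36 mOsm/kg

280.4 mOsm/kg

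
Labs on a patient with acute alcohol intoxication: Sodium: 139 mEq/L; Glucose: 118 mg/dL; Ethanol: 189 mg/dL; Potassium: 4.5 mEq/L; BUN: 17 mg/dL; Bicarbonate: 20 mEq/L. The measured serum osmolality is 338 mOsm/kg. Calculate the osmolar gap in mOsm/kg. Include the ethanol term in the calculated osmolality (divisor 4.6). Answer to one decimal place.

Calculated osmolality = 2·Na + glucose/18 + BUN/2.8 + ethanol/4.6
= 2·139 + 118/18 + 17/2.8 + 189/4.6
= 278 + 6.56 + 6.07 + 41.09
= 331.72 mOsm/kg ≈ 331.7 mOsm/kg
Osmolar gap = measured − calculated = 338 − 331.7 = 6.3 mOsm/kg

6.3 mOsm/kg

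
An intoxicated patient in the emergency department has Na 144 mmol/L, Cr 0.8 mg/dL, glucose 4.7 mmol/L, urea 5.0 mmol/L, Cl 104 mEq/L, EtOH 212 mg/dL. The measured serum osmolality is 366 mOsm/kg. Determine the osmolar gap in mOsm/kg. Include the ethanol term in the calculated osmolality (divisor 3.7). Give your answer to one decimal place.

11.0 mOsm/kg

Calculated osmolality = 2·Na + glucose + urea + ethanol/3.7
= 2·144 + 4.7 + 5 + 212/3.7
= 288 + 4.70 + 5 + 57.30
= 355 mOsm/kg ≈ 355.0 mOsm/kg
Osmolar gap = measured − calculated = 366 − 355.0 = 11.0 mOsm/kg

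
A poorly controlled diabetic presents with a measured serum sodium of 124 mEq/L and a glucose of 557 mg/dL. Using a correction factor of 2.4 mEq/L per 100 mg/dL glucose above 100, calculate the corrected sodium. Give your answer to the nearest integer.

135 mEq/L

Corrected Na = measured Na + 2.4 · (glucose − 100)/100
= 124 + 2.4 · (557 − 100)/100
= 124 + 11
= 135 mEq/L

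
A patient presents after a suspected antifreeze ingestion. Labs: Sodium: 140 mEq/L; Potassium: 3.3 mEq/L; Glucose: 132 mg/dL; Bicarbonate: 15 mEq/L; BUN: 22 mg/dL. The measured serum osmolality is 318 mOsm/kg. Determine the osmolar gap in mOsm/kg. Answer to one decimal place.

Calculated osmolality = 2·Na + glucose/18 + BUN/2.8
= 2·140 + 132/18 + 22/2.8
= 280 + 7.33 + 7.86
= 295.19 mOsm/kg ≈ 295.2 mOsm/kg
Osmolar gap = measured − calculated = 318 − 295.2 = 22.8 mOsm/kg

22.8 mOsm/kg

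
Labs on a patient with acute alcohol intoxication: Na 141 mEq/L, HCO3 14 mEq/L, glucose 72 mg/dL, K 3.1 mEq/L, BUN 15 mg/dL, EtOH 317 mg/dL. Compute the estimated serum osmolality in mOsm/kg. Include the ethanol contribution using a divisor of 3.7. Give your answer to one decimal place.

Calculated osmolality = 2·Na + glucose/18 + BUN/2.8 + ethanol/3.7
= 2·141 + 72/18 + 15/2.8 + 317/3.7
= 282 + 4 + 5.36 + 85.68
= 377.04 mOsm/kg

377.0 mOsm/kg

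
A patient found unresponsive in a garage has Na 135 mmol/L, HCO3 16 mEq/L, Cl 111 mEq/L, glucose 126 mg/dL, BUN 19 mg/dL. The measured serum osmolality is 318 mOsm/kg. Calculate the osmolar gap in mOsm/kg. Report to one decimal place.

34.2 mOsm/kg

Calculated osmolality = 2·Na + glucose/18 + BUN/2.8
= 2·135 + 126/18 + 19/2.8
= 270 + 7 + 6.79
= 283.79 mOsm/kg ≈ 283.8 mOsm/kg
Osmolar gap = measured − calculated = 318 − 283.8 = 34.2 mOsm/kg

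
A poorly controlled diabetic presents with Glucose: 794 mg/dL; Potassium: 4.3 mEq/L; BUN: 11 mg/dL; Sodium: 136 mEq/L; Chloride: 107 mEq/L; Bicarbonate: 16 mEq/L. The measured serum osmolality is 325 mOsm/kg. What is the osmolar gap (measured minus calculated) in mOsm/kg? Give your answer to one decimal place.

Calculated osmolality = 2·Na + glucose/18 + BUN/2.8
= 2·136 + 794/18 + 11/2.8
= 272 + 44.11 + 3.93
= 320.04 mOsm/kg ≈ 320.0 mOsm/kg
Osmolar gap = measured − calculated = 325 − 320.0 = 5.0 mOsm/kg

5.0 mOsm/kg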